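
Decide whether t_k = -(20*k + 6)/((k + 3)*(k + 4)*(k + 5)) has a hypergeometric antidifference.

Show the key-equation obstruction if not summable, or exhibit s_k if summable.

Ratio r(k) = (k + 3)*(10*k + 13)/((k + 6)*(10*k + 3)).
Gosper form: A/B · C(k+1)/C(k) with A=k + 3, B=k + 6, C=k + 3/10.
Key eq: (k + 3)·f(k+1) = (k + 5)·f(k) + (k + 3/10).
deg f ≤ 2 (via 1,1,1).
A polynomial solution: f(k) = k*(11*k - 3)/80.
Get s_k = R·t_k = -k*(11*k - 3)/(4*(k + 3)*(k + 4)) with R(k) = B(k−1)f(k)/C(k) = k*(k + 5)*(11*k - 3)/(8*(10*k + 3)).
Check: Δs_k = 2*(-10*k - 3)/(k**3 + 12*k**2 + 47*k + 60). ✓

Yes. s_k = -k*(11*k - 3)/(4*(k + 3)*(k + 4)).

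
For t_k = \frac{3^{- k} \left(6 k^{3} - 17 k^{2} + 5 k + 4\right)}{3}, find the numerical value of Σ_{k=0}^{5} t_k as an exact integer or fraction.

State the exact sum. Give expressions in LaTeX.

t_(k+1)/t_k = (6*k**3 + k**2 - 11*k - 2)/(3*(6*k**3 - 17*k**2 + 5*k + 4)).
Take A(k)=1/3, B(k)=1, C(k)=k**3 - 17*k**2/6 + 5*k/6 + 2/3.
Need (1/3)·f(k+1) − (1)·f(k) = k**3 - 17*k**2/6 + 5*k/6 + 2/3.
deg f ≤ 3 (via 0,0,3).
Solving with deg f ≤ 3: f(k) = -(3*k**3 - 4*k**2 + 3*k + 3)/2.
So s_k = (B(k−1)f/C)·t_k = (-3*(3*k**3 - 4*k**2 + 3*k + 3)/(6*k**3 - 17*k**2 + 5*k + 4))·t_k = (-3*k**3 + 4*k**2 - 3*k - 3)/3**k.
Check: Δs_k = (6*k**3 - 17*k**2 + 5*k + 4)/(3*3**k). ✓
Evaluate s at k=6 and k=0: -175/243 and -3; difference 554/243.

Σ = 554/243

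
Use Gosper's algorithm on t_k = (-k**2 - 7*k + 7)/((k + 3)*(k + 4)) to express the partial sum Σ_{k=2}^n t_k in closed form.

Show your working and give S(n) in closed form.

S(n) = (-5*n**2 + 4*n + 1)/(5*(n + 4))

Ratio r(k) = (k + 3)*(7*k + (k + 1)**2)/((k + 5)*(k**2 + 7*k - 7)).
So A=k + 3 and B=k + 5, with C=k**2 + 7*k - 7.
Set up (k + 3)·f(k+1) − (k + 4)·f(k) − (k**2 + 7*k - 7) = 0.
deg f ≤ 2 (via 1,1,2).
Match coefficients ⇒ f(k) = k*(3*k - 10)/3.
Get s_k = R·t_k = k*(10 - 3*k)/(3*(k + 3)) with R(k) = B(k−1)f(k)/C(k) = k*(k + 4)*(3*k - 10)/(3*(k**2 + 7*k - 7)).
s_(k+1) − s_k = (-k**2 - 7*k + 7)/(k**2 + 7*k + 12) = t_k.
s_(n+1) = (-3*n**2 + 4*n + 7)/(3*(n + 4)) and s_(2) = 8/15, so S(n) = (-5*n**2 + 4*n + 1)/(5*(n + 4)).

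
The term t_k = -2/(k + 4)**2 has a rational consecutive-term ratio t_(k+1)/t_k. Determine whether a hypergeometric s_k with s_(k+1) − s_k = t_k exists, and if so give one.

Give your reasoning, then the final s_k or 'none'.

no hypergeometric antidifference exists

Compute t_(k+1)/t_k: get (k + 4)**2/(k + 5)**2.
So A=k**2 + 8*k + 16 and B=k**2 + 10*k + 25, with C=1.
Set up (k**2 + 8*k + 16)·f(k+1) − (k**2 + 8*k + 16)·f(k) − (1) = 0.
From deg A=2, deg B=2, deg C=0: d=0.
Generic f = c0 gives residual -1; -1 = 0 cannot hold, so t_k is not Gosper-summable.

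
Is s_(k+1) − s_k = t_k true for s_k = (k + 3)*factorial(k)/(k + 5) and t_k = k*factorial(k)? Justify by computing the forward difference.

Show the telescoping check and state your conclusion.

s_(k+1) = (k + 4)*factorial(k + 1)/(k + 6)
s_(k+1) − s_k = (k**3 + 9*k**2 + 20*k + 2)*factorial(k)/((k + 5)*(k + 6))
(s_(k+1) − s_k) − t_k = -2*(k**2 + 5*k - 1)*factorial(k)/((k + 5)*(k + 6))

Invalid: residual -2*(k**2 + 5*k - 1)*factorial(k)/((k + 5)*(k + 6)) ≠ 0.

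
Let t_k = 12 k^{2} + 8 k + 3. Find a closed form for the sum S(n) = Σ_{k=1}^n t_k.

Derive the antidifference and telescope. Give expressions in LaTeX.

S(n) = n \left(4 n^{2} + 10 n + 9\right)

t_(k+1)/t_k = (12*k**2 + 32*k + 23)/(12*k**2 + 8*k + 3).
A = 1, B = 1, C = k**2 + 2*k/3 + 1/4.
Key eq: (1)·f(k+1) = (1)·f(k) + (k**2 + 2*k/3 + 1/4).
Bound: deg f ≤ 3.
Coefficient equations give f(k) = k*(4*k**2 - 2*k + 1)/12.
Get s_k = R·t_k = k*(4*k**2 - 2*k + 1) with R(k) = B(k−1)f(k)/C(k) = k*(4*k**2 - 2*k + 1)/(12*k**2 + 8*k + 3).
Verify: 12*k**2 + 8*k + 3 matches t_k.
Σ_(k=1)^n t_k = s_(n+1) − s_(1) = (4*n**3 + 10*n**2 + 9*n + 3) − (3), i.e. n*(4*n**2 + 10*n + 9).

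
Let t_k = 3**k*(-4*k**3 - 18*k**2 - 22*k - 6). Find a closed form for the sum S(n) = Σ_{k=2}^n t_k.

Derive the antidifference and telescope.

The ratio is 3*(2*k**3 + 15*k**2 + 35*k + 25)/(2*k**3 + 9*k**2 + 11*k + 3).
Gosper form: A/B · C(k+1)/C(k) with A=3, B=1, C=k**3 + 9*k**2/2 + 11*k/2 + 3/2.
Set up (3)·f(k+1) − (1)·f(k) − (k**3 + 9*k**2/2 + 11*k/2 + 3/2) = 0.
deg f ≤ 3 (via 0,0,3).
Solve for f: f(k) = (2*k**3 + 2*k - 3)/4 (degree 3 ≤ 3).
Get s_k = R·t_k = 3**k*(-2*k**3 - 2*k + 3) with R(k) = B(k−1)f(k)/C(k) = (2*k**3 + 2*k - 3)/(2*(2*k + 3)*(k**2 + 3*k + 1)).
Verify: 2*3**k*(k**3 - 2*k - 3*(k + 1)**3) matches t_k.
Σ_(k=2)^n t_k = s_(n+1) − s_(2) = (3**(n + 1)*(-2*n**3 - 6*n**2 - 8*n - 1)) − (-153), i.e. -6*3**n*n**3 - 18*3**n*n**2 - 24*3**n*n - 3*3**n + 153.

S(n) = -6*3**n*n**3 - 18*3**n*n**2 - 24*3**n*n - 3*3**n + 153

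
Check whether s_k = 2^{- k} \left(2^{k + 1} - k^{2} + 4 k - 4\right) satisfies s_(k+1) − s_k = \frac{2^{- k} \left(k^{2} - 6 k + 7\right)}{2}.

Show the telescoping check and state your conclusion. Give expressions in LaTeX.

s_(k+1) = (4*2**k + 4*k - (k + 1)**2)/(2*2**k)
s_(k+1) − s_k = (k**2 - 6*k + 7)/(2*2**k)
(s_(k+1) − s_k) − t_k = 0

valid; difference matches t_k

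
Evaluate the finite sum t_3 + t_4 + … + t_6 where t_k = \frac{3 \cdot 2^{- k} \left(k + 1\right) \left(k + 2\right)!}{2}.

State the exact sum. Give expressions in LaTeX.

Σ = 8460

r(k) = (k + 2)*(k + 3)/(2*(k + 1)) after simplifying.
Gosper form: A/B · C(k+1)/C(k) with A=k/2 + 3/2, B=1, C=k + 1.
Solve (k/2 + 3/2)·f(k+1) − (1)·f(k) = k + 1.
Bound: deg f ≤ 0.
A polynomial solution: f(k) = 2.
So s_k = (B(k−1)f/C)·t_k = (2/(k + 1))·t_k = 3*factorial(k + 2)/2**k.
Verify: 3*(k + 1)*factorial(k + 2)/(2*2**k) matches t_k.
Σ_(k=3)^(6) t_k = s_(7) − s_(3) = 8505 − (45) = 8460.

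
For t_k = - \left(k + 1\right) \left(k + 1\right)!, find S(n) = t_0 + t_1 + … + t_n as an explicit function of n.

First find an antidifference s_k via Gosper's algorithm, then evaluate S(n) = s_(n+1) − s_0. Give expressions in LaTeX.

The ratio is (k + 2)**2/(k + 1).
So A=k + 2 and B=1, with C=k + 1.
Key eq: (k + 2)·f(k+1) = (1)·f(k) + (k + 1).
deg f ≤ 0 (via 1,0,1).
Solve for f: f(k) = 1 (degree 0 ≤ 0).
Certificate R = B(k−1)f/C = 1/(k + 1) gives s_k = -factorial(k + 1).
s_(k+1) − s_k = -(k + 1)*factorial(k + 1) = t_k.
Σ_(k=0)^n t_k = s_(n+1) − s_(0) = (-factorial(n + 2)) − (-1), i.e. 1 - factorial(n + 2).

S(n) = 1 - \left(n + 2\right)!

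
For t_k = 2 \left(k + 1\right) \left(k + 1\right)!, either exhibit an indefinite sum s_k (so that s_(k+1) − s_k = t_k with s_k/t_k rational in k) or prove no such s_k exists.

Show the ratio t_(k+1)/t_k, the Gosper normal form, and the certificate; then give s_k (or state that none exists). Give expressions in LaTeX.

s_k = 2 \left(k + 1\right)!

Ratio r(k) = (k + 2)**2/(k + 1).
A = k + 2, B = 1, C = k + 1.
Solve (k + 2)·f(k+1) − (1)·f(k) = k + 1.
d = 0 from the (1,0,1) case.
A polynomial solution: f(k) = 1.
Get s_k = R·t_k = 2*factorial(k + 1) with R(k) = B(k−1)f(k)/C(k) = 1/(k + 1).
Check: Δs_k = 2*(k + 1)*factorial(k + 1). ✓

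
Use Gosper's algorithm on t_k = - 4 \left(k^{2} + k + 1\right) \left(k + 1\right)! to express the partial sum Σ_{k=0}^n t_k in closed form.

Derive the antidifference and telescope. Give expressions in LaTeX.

S(n) = - 4 n \left(n + 2\right)! - 4

Ratio r(k) = (k + 2)*(k + (k + 1)**2 + 2)/(k**2 + k + 1).
So A=k + 2 and B=1, with C=k**2 + k + 1.
f must satisfy (k + 2)·f(k+1) − (1)·f(k) = k**2 + k + 1.
deg f ≤ 1 (via 1,0,2).
A polynomial solution: f(k) = k - 1.
Get s_k = R·t_k = -4*(k - 1)*factorial(k + 1) with R(k) = B(k−1)f(k)/C(k) = (k - 1)/(k**2 + k + 1).
Δs = -4*(k**2 + k + 1)*factorial(k + 1), as required.
s_(n+1) = -4*n*factorial(n + 2) and s_(0) = 4, so S(n) = -4*n*factorial(n + 2) - 4.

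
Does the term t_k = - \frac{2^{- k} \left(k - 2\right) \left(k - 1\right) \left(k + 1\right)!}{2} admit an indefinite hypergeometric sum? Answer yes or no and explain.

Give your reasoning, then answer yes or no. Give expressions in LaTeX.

Yes. s_k = - 2^{- k} \left(k - 4\right) \left(k + 1\right)!.

The ratio is k*(k + 2)/(2*(k - 2)).
Gosper form: A/B · C(k+1)/C(k) with A=k/2 + 1, B=1, C=k**2 - 3*k + 2.
f must satisfy (k/2 + 1)·f(k+1) − (1)·f(k) = k**2 - 3*k + 2.
deg f ≤ 1 (via 1,0,2).
Coefficient equations give f(k) = 2*(k - 4).
Certificate R = B(k−1)f/C = 2*(k - 4)/((k - 2)*(k - 1)) gives s_k = -(k - 4)*factorial(k + 1)/2**k.
Verify: -(k - 2)*(k - 1)*factorial(k + 1)/(2*2**k) matches t_k.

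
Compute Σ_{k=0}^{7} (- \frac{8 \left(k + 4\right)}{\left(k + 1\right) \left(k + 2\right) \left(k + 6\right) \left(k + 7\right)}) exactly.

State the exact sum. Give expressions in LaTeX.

The ratio is (k + 1)*(k + 5)*(k + 6)/((k + 3)*(k + 4)*(k + 8)).
Normal form (A,B,C) = (k + 1, k + 8, k**4 + 16*k**3 + 95*k**2 + 248*k + 240).
Need (k + 1)·f(k+1) − (k + 7)·f(k) = k**4 + 16*k**3 + 95*k**2 + 248*k + 240.
Bound: deg f ≤ 6.
Coefficient equations give f(k) = k*(k + 2)*(k + 3)*(k + 4)*(k + 5)*(k + 7)/12.
R(k) = B(k−1)·f(k)/C(k) = k*(k + 2)*(k + 7)**2/(12*(k + 4)); s_k = R·t_k = 2*k*(-k - 7)/(3*(k**2 + 7*k + 6)).
Δs = 8*(-k - 4)/(k**4 + 16*k**3 + 83*k**2 + 152*k + 84), as required.
Telescoping: Σ = s_(8) − s_(0) = -40/63 − (0) = -40/63.

Σ = -40/63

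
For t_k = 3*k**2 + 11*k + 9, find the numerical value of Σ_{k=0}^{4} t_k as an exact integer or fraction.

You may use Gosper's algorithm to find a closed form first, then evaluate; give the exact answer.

Σ = 245

r(k) = (3*k**2 + 17*k + 23)/(3*k**2 + 11*k + 9) after simplifying.
Take A(k)=1, B(k)=1, C(k)=k**2 + 11*k/3 + 3.
Solve (1)·f(k+1) − (1)·f(k) = k**2 + 11*k/3 + 3.
Degrees (0,0,2) ⇒ d ≤ 3.
Solving with deg f ≤ 3: f(k) = k*(k + 2)**2/3.
Get s_k = R·t_k = k*(k**2 + 4*k + 4) with R(k) = B(k−1)f(k)/C(k) = k*(k + 2)**2/(3*k**2 + 11*k + 9).
Δs = 3*k**2 + 11*k + 9, as required.
Evaluate s at k=5 and k=0: 245 and 0; difference 245.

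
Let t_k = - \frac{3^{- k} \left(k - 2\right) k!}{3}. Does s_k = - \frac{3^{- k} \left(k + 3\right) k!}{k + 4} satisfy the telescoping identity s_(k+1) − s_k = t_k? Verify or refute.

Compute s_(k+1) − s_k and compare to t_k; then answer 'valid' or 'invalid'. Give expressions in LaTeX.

Invalid: residual \frac{3^{- k} \left(k^{2} + 2 k - 11\right) k!}{3 \left(k + 4\right) \left(k + 5\right)} ≠ 0.

s_(k+1) = -(k + 4)*factorial(k + 1)/(3*3**k*(k + 5))
s_(k+1) − s_k = -(k**3 + 6*k**2 - 29)*factorial(k)/(3*3**k*(k + 4)*(k + 5))
(s_(k+1) − s_k) − t_k = (k**2 + 2*k - 11)*factorial(k)/(3*3**k*(k + 4)*(k + 5))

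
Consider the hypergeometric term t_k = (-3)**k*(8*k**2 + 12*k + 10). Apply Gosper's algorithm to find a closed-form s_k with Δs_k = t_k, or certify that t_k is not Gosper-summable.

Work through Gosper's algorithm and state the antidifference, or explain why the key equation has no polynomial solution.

s_k = (-3)**k*(-2*k**2 - 1)

Step 1: r(k) = 3*(-4*k**2 - 14*k - 15)/(4*k**2 + 6*k + 5).
Gosper form: A/B · C(k+1)/C(k) with A=-3, B=1, C=k**2 + 3*k/2 + 5/4.
f must satisfy (-3)·f(k+1) − (1)·f(k) = k**2 + 3*k/2 + 5/4.
deg f ≤ 2 (via 0,0,2).
A polynomial solution: f(k) = -(2*k**2 + 1)/8.
Then R = B(k−1)f/C = -(2*k**2 + 1)/(2*(4*k**2 + 6*k + 5)), so s_k = R(k)·t_k = (-3)**k*(-2*k**2 - 1).
s_(k+1) − s_k = (-3)**k*(8*k**2 + 12*k + 10) = t_k.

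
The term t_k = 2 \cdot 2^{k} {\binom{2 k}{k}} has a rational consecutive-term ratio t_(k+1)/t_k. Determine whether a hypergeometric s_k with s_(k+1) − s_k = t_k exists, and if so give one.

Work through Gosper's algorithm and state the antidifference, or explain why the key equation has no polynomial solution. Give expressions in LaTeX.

Step 1: r(k) = 4*(2*k + 1)/(k + 1).
Normal form (A,B,C) = (8*k + 4, k + 1, 1).
Key eq: (8*k + 4)·f(k+1) = (k)·f(k) + (1).
deg f ≤ -1 (via 1,1,0).
d = -1 < 0 ⇒ no nonzero polynomial f; not summable.

none (Gosper's algorithm certifies no s_k)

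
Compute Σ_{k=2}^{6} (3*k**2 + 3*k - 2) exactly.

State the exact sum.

Step 1: r(k) = (3*k**2 + 9*k + 4)/(3*k**2 + 3*k - 2).
Take A(k)=1, B(k)=1, C(k)=k**2 + k - 2/3.
Key eq: (1)·f(k+1) = (1)·f(k) + (k**2 + k - 2/3).
Degrees (0,0,2) ⇒ d ≤ 3.
Match coefficients ⇒ f(k) = k*(k**2 - 3)/3.
R(k) = B(k−1)·f(k)/C(k) = k*(k**2 - 3)/(3*k**2 + 3*k - 2); s_k = R·t_k = k*(k**2 - 3).
Check: Δs_k = 3*k**2 + 3*k - 2. ✓
Telescoping: Σ = s_(7) − s_(2) = 322 − (2) = 320.

Σ = 320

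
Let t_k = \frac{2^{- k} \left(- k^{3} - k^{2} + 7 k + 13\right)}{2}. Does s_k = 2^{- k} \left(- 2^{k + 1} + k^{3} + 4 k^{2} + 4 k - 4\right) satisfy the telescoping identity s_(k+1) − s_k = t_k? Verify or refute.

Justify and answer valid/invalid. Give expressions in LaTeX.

s_(k+1) = (-4*2**k + k**3 + 7*k**2 + 15*k + 5)/(2*2**k)
s_(k+1) − s_k = (-k**3 - k**2 + 7*k + 13)/(2*2**k)
(s_(k+1) − s_k) − t_k = 0

valid; difference matches t_k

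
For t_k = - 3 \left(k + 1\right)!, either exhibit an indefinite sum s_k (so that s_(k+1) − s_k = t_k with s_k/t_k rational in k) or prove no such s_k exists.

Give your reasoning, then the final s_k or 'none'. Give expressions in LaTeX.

Compute t_(k+1)/t_k: get k + 2.
Normal form (A,B,C) = (k + 2, 1, 1).
Solve (k + 2)·f(k+1) − (1)·f(k) = 1.
d = -1 from the (1,0,0) case.
d = -1 < 0 ⇒ no nonzero polynomial f; not summable.

not Gosper-summable; s_k does not exist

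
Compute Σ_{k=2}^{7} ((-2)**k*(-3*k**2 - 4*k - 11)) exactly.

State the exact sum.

Σ = 17124

Compute t_(k+1)/t_k: get 2*(-3*k**2 - 10*k - 18)/(3*k**2 + 4*k + 11).
Gosper form: A/B · C(k+1)/C(k) with A=-2, B=1, C=k**2 + 4*k/3 + 11/3.
f must satisfy (-2)·f(k+1) − (1)·f(k) = k**2 + 4*k/3 + 11/3.
Degrees (0,0,2) ⇒ d ≤ 2.
Solving with deg f ≤ 2: f(k) = -(k**2 + 3)/3.
So s_k = (B(k−1)f/C)·t_k = (-(k**2 + 3)/(3*k**2 + 4*k + 11))·t_k = (-2)**k*(k**2 + 3).
Verify: (-2)**k*(-3*k**2 - 4*k - 11) matches t_k.
Σ_(k=2)^(7) t_k = s_(8) − s_(2) = 17152 − (28) = 17124.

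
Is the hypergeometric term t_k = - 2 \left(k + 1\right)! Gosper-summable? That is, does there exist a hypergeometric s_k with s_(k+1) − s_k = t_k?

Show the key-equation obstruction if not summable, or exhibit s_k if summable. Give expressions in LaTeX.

t_(k+1)/t_k = k + 2.
Factor: A=k + 2; B=1; C=1.
Need (k + 2)·f(k+1) − (1)·f(k) = 1.
d = -1 from the (1,0,0) case.
deg f ≤ -1 is impossible — no certificate.

No. Not Gosper-summable.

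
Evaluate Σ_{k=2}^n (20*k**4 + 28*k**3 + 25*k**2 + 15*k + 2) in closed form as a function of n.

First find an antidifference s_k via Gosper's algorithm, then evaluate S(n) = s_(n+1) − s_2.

Compute t_(k+1)/t_k: get (20*k**4 + 108*k**3 + 229*k**2 + 229*k + 90)/(20*k**4 + 28*k**3 + 25*k**2 + 15*k + 2).
Factor: A=1; B=1; C=k**4 + 7*k**3/5 + 5*k**2/4 + 3*k/4 + 1/10.
Set up (1)·f(k+1) − (1)·f(k) − (k**4 + 7*k**3/5 + 5*k**2/4 + 3*k/4 + 1/10) = 0.
deg f ≤ 5 (via 0,0,4).
Coefficient equations give f(k) = k*(4*k**4 - 3*k**3 + k**2 + 2*k - 2)/20.
Then R = B(k−1)f/C = k*(4*k**4 - 3*k**3 + k**2 + 2*k - 2)/(20*k**4 + 28*k**3 + 25*k**2 + 15*k + 2), so s_k = R(k)·t_k = k*(4*k**4 - 3*k**3 + k**2 + 2*k - 2).
Verify: 20*k**4 + 28*k**3 + 25*k**2 + 15*k + 2 matches t_k.
Evaluate: s_(n+1) = 4*n**5 + 17*n**4 + 29*n**3 + 27*n**2 + 13*n + 2; subtract s_(2) = 92 ⇒ S(n) = 4*n**5 + 17*n**4 + 29*n**3 + 27*n**2 + 13*n - 90.

S(n) = 4*n**5 + 17*n**4 + 29*n**3 + 27*n**2 + 13*n - 90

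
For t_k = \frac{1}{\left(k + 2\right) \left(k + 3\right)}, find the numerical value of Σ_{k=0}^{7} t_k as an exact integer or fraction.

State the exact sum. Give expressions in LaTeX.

Compute t_(k+1)/t_k: get (k + 2)/(k + 4).
A = k + 2, B = k + 4, C = 1.
Need (k + 2)·f(k+1) − (k + 3)·f(k) = 1.
From deg A=1, deg B=1, deg C=0: d=1.
Solving with deg f ≤ 1: f(k) = k/2.
So s_k = (B(k−1)f/C)·t_k = (k*(k + 3)/2)·t_k = k/(2*(k + 2)).
s_(k+1) − s_k = 1/(k**2 + 5*k + 6) = t_k.
Evaluate s at k=8 and k=0: 2/5 and 0; difference 2/5.

Σ = 2/5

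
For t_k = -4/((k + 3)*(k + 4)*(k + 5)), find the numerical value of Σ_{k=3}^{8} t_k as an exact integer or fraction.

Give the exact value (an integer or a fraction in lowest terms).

The ratio is (k + 3)/(k + 6).
Factor: A=k + 3; B=k + 6; C=1.
f must satisfy (k + 3)·f(k+1) − (k + 5)·f(k) = 1.
d = 2 from the (1,1,0) case.
Solving with deg f ≤ 2: f(k) = k*(k + 7)/24.
Get s_k = R·t_k = k*(-k - 7)/(6*(k + 3)*(k + 4)) with R(k) = B(k−1)f(k)/C(k) = k*(k + 5)*(k + 7)/24.
Check: Δs_k = -4/(k**3 + 12*k**2 + 47*k + 60). ✓
Sum = s_(9) − s_(3); s_(9) = -2/13, s_(3) = -5/42 ⇒ -19/546.

Σ = -19/546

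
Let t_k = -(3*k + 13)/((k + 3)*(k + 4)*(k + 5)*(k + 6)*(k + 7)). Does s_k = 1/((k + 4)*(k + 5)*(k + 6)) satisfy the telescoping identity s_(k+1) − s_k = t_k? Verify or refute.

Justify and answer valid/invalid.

Invalid: residual 4/(k**5 + 25*k**4 + 245*k**3 + 1175*k**2 + 2754*k + 2520) ≠ 0.

s_(k+1) = 1/((k + 5)*(k + 6)*(k + 7))
s_(k+1) − s_k = -3/((k + 4)*(k + 5)*(k + 6)*(k + 7))
(s_(k+1) − s_k) − t_k = 4/((k + 3)*(k + 4)*(k + 5)*(k + 6)*(k + 7))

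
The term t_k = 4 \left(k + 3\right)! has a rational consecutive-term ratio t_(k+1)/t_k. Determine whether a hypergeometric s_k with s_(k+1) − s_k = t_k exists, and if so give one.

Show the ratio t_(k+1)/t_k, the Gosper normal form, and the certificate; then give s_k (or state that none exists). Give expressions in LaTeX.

none (Gosper's algorithm certifies no s_k)

r(k) = k + 4 after simplifying.
A = k + 4, B = 1, C = 1.
f must satisfy (k + 4)·f(k+1) − (1)·f(k) = 1.
From deg A=1, deg B=0, deg C=0: d=-1.
deg f ≤ -1 is impossible — no certificate.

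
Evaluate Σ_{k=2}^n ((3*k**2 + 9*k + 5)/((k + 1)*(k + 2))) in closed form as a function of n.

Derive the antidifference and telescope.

Compute t_(k+1)/t_k: get (k + 1)*(9*k + 3*(k + 1)**2 + 14)/((k + 3)*(3*k**2 + 9*k + 5)).
Factor: A=k + 1; B=k + 3; C=k**2 + 3*k + 5/3.
Set up (k + 1)·f(k+1) − (k + 2)·f(k) − (k**2 + 3*k + 5/3) = 0.
Bound: deg f ≤ 2.
Solve for f: f(k) = k*(3*k + 2)/3 (degree 2 ≤ 2).
Then R = B(k−1)f/C = k*(k + 2)*(3*k + 2)/(3*k**2 + 9*k + 5), so s_k = R(k)·t_k = k*(3*k + 2)/(k + 1).
Check: Δs_k = (3*k**2 + 9*k + 5)/(k**2 + 3*k + 2). ✓
Evaluate: s_(n+1) = (3*n**2 + 8*n + 5)/(n + 2); subtract s_(2) = 16/3 ⇒ S(n) = (9*n**2 + 8*n - 17)/(3*(n + 2)).

S(n) = (9*n**2 + 8*n - 17)/(3*(n + 2))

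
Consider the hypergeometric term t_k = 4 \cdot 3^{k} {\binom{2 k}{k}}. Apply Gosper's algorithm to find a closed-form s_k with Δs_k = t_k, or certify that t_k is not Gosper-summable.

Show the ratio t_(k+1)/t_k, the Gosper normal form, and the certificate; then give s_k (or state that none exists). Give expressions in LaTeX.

Step 1: r(k) = 6*(2*k + 1)/(k + 1).
Normal form (A,B,C) = (12*k + 6, k + 1, 1).
Need (12*k + 6)·f(k+1) − (k)·f(k) = 1.
Degrees (1,1,0) ⇒ d ≤ -1.
Bound -1 < 0, so the key equation has no polynomial solution.

none — t_k is not Gosper-summable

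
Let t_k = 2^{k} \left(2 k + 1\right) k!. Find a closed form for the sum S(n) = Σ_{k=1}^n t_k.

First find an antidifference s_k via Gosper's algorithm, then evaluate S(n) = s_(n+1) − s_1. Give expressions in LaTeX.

Step 1: r(k) = 2*(k + 1)*(2*k + 3)/(2*k + 1).
Take A(k)=2*k + 2, B(k)=1, C(k)=k + 1/2.
Need (2*k + 2)·f(k+1) − (1)·f(k) = k + 1/2.
Bound: deg f ≤ 0.
Match coefficients ⇒ f(k) = 1/2.
Get s_k = R·t_k = 2**k*factorial(k) with R(k) = B(k−1)f(k)/C(k) = 1/(2*k + 1).
Check: Δs_k = 2**k*(2*k + 1)*factorial(k). ✓
s_(n+1) = 2**(n + 1)*factorial(n + 1) and s_(1) = 2, so S(n) = 2*2**n*factorial(n + 1) - 2.

S(n) = 2 \cdot 2^{n} \left(n + 1\right)! - 2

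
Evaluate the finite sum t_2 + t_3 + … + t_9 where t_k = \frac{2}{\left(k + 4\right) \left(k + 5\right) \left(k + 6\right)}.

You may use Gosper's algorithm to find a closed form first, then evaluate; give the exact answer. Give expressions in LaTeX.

Σ = 2/105

The ratio is (k + 4)/(k + 7).
So A=k + 4 and B=k + 7, with C=1.
Key eq: (k + 4)·f(k+1) = (k + 6)·f(k) + (1).
Degrees (1,1,0) ⇒ d ≤ 2.
Solve for f: f(k) = k*(k + 9)/40 (degree 2 ≤ 2).
So s_k = (B(k−1)f/C)·t_k = (k*(k + 6)*(k + 9)/40)·t_k = k*(k + 9)/(20*(k + 4)*(k + 5)).
Check: Δs_k = 2/(k**3 + 15*k**2 + 74*k + 120). ✓
Sum = s_(10) − s_(2); s_(10) = 19/420, s_(2) = 11/420 ⇒ 2/105.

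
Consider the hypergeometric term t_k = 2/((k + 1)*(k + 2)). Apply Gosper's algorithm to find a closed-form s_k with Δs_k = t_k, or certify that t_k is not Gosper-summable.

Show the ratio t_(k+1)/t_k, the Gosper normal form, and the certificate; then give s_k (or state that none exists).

s_k = 2*k/(k + 1)

The ratio is (k + 1)/(k + 3).
Normal form (A,B,C) = (k + 1, k + 3, 1).
Key eq: (k + 1)·f(k+1) = (k + 2)·f(k) + (1).
deg f ≤ 1 (via 1,1,0).
Coefficient equations give f(k) = k.
So s_k = (B(k−1)f/C)·t_k = (k*(k + 2))·t_k = 2*k/(k + 1).
s_(k+1) − s_k = 2/(k**2 + 3*k + 2) = t_k.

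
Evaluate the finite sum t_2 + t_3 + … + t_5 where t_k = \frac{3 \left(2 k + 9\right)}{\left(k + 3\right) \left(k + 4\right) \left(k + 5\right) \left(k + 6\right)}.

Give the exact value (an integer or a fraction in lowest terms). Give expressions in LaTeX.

Step 1: r(k) = (k + 3)*(2*k + 11)/((k + 7)*(2*k + 9)).
Take A(k)=k + 3, B(k)=k + 7, C(k)=k + 9/2.
Set up (k + 3)·f(k+1) − (k + 6)·f(k) − (k + 9/2) = 0.
deg f ≤ 3 (via 1,1,1).
Solving with deg f ≤ 3: f(k) = k*(k + 4)*(k + 8)/30.
Then R = B(k−1)f/C = k*(k + 4)*(k + 6)*(k + 8)/(15*(2*k + 9)), so s_k = R(k)·t_k = k*(k + 8)/(5*(k**2 + 8*k + 15)).
Check: Δs_k = 3*(2*k + 9)/(k**4 + 18*k**3 + 119*k**2 + 342*k + 360). ✓
Σ_(k=2)^(5) t_k = s_(6) − s_(2) = 28/165 − (4/35) = 64/1155.

Σ = 64/1155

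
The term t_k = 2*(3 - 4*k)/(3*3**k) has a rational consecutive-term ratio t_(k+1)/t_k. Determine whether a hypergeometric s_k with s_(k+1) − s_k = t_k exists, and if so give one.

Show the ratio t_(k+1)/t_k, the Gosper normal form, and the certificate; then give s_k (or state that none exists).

r(k) = (4*k + 1)/(3*(4*k - 3)) after simplifying.
Normal form (A,B,C) = (1/3, 1, k - 3/4).
Set up (1/3)·f(k+1) − (1)·f(k) − (k - 3/4) = 0.
From deg A=0, deg B=0, deg C=1: d=1.
Solving with deg f ≤ 1: f(k) = -3*(4*k - 1)/8.
Certificate R = B(k−1)f/C = -3*(4*k - 1)/(2*(4*k - 3)) gives s_k = (4*k - 1)/3**k.
Verify: 2*(3 - 4*k)/(3*3**k) matches t_k.

s_k = (4*k - 1)/3**k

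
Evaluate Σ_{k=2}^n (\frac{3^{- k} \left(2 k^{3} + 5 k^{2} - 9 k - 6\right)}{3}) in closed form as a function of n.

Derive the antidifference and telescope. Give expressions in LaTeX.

Ratio r(k) = (2*k**3 + 11*k**2 + 7*k - 8)/(3*(2*k**3 + 5*k**2 - 9*k - 6)).
A = 1/3, B = 1, C = k**3 + 5*k**2/2 - 9*k/2 - 3.
Solve (1/3)·f(k+1) − (1)·f(k) = k**3 + 5*k**2/2 - 9*k/2 - 3.
Bound: deg f ≤ 3.
Solve for f: f(k) = -3*k*(k**2 + 4*k + 1)/2 (degree 3 ≤ 3).
So s_k = (B(k−1)f/C)·t_k = (-3*k*(k**2 + 4*k + 1)/(2*k**3 + 5*k**2 - 9*k - 6))·t_k = k*(-k**2 - 4*k - 1)/3**k.
Δs = (2*k**3 + 5*k**2 - 9*k - 6)/(3*3**k), as required.
Evaluate: s_(n+1) = 3**(-n - 1)*(-n**3 - 7*n**2 - 12*n - 6); subtract s_(2) = -26/9 ⇒ S(n) = 3**(-n - 2)*(26*3**n - 3*n**3 - 21*n**2 - 36*n - 18).

S(n) = 3^{- n - 2} \left(26 \cdot 3^{n} - 3 n^{3} - 21 n^{2} - 36 n - 18\right)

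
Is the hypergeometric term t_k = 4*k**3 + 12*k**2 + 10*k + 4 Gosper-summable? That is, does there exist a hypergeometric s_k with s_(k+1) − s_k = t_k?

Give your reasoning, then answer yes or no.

Yes. s_k = k**4 + 2*k**3 + k.

The ratio is (2*k**3 + 12*k**2 + 23*k + 15)/(2*k**3 + 6*k**2 + 5*k + 2).
A = 1, B = 1, C = k**3 + 3*k**2 + 5*k/2 + 1.
f must satisfy (1)·f(k+1) − (1)·f(k) = k**3 + 3*k**2 + 5*k/2 + 1.
Degrees (0,0,3) ⇒ d ≤ 4.
Solve for f: f(k) = k*(k**3 + 2*k**2 + 1)/4 (degree 4 ≤ 4).
Get s_k = R·t_k = k**4 + 2*k**3 + k with R(k) = B(k−1)f(k)/C(k) = k*(k**3 + 2*k**2 + 1)/(2*(k + 2)*(2*k**2 + 2*k + 1)).
Check: Δs_k = 4*k**3 + 12*k**2 + 10*k + 4. ✓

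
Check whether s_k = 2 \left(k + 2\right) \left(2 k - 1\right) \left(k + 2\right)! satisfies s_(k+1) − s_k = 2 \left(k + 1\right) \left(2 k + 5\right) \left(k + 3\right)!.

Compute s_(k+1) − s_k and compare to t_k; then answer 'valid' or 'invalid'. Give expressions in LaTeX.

s_(k+1) = 2*(k + 3)*(2*k + 1)*factorial(k + 3)
s_(k+1) − s_k = 2*(2*k**3 + 11*k**2 + 21*k + 11)*factorial(k + 2)
(s_(k+1) − s_k) − t_k = -2*(2*k**2 + 5*k + 4)*factorial(k + 2)

Invalid: residual - 2 \left(2 k^{2} + 5 k + 4\right) \left(k + 2\right)! ≠ 0.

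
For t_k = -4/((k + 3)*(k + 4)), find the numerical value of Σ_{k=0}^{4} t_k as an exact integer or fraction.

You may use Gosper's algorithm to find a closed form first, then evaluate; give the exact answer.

Σ = -5/6

The ratio is (k + 3)/(k + 5).
Normal form (A,B,C) = (k + 3, k + 5, 1).
Set up (k + 3)·f(k+1) − (k + 4)·f(k) − (1) = 0.
deg f ≤ 1 (via 1,1,0).
Coefficient equations give f(k) = k/3.
R(k) = B(k−1)·f(k)/C(k) = k*(k + 4)/3; s_k = R·t_k = -4*k/(3*k + 9).
s_(k+1) − s_k = -4/(k**2 + 7*k + 12) = t_k.
Telescoping: Σ = s_(5) − s_(0) = -5/6 − (0) = -5/6.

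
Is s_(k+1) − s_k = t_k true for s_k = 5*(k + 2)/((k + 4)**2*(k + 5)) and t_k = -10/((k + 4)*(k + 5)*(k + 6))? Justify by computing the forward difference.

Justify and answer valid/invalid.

Invalid: residual 10*(3*k + 14)/(k**5 + 24*k**4 + 229*k**3 + 1086*k**2 + 2560*k + 2400) ≠ 0.

s_(k+1) = 5*(k + 3)/((k + 5)**2*(k + 6))
s_(k+1) − s_k = 10*(-k**2 - 6*k - 6)/(k**5 + 24*k**4 + 229*k**3 + 1086*k**2 + 2560*k + 2400)
(s_(k+1) − s_k) − t_k = 10*(3*k + 14)/(k**5 + 24*k**4 + 229*k**3 + 1086*k**2 + 2560*k + 2400)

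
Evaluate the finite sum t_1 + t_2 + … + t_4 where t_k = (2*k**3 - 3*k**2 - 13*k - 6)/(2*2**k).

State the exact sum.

Ratio r(k) = (2*k**3 + 3*k**2 - 13*k - 20)/(2*(2*k**3 - 3*k**2 - 13*k - 6)).
Take A(k)=1/2, B(k)=1, C(k)=k**3 - 3*k**2/2 - 13*k/2 - 3.
Set up (1/2)·f(k+1) − (1)·f(k) − (k**3 - 3*k**2/2 - 13*k/2 - 3) = 0.
Bound: deg f ≤ 3.
Match coefficients ⇒ f(k) = -(k + 1)*(2*k**2 + k - 2).
R(k) = B(k−1)·f(k)/C(k) = -2*(k + 1)*(2*k**2 + k - 2)/((2*k + 3)*(k**2 - 3*k - 2)); s_k = R·t_k = (-2*k**3 - 3*k**2 + k + 2)/2**k.
s_(k+1) − s_k = (2*k**3 - 3*k**2 - 13*k - 6)/(2*2**k) = t_k.
Sum = s_(5) − s_(1); s_(5) = -159/16, s_(1) = -1 ⇒ -143/16.

Σ = -143/16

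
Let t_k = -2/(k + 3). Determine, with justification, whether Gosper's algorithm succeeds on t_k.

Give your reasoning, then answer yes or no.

No — t_k has no hypergeometric antidifference.

Step 1: r(k) = (k + 3)/(k + 4).
Factor: A=k + 3; B=k + 4; C=1.
Key eq: (k + 3)·f(k+1) = (k + 3)·f(k) + (1).
Degrees (1,1,0) ⇒ d ≤ 0.
Put f(k) = c0: A·f(k+1) − B(k−1)·f(k) − C = -1; need -1 = 0 — inconsistent ⇒ no f, not summable.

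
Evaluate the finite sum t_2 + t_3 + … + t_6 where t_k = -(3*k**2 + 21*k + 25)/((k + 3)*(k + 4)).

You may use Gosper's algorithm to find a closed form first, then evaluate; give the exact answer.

Σ = -139/10

The ratio is (k + 3)*(21*k + 3*(k + 1)**2 + 46)/((k + 5)*(3*k**2 + 21*k + 25)).
Normal form (A,B,C) = (k + 3, k + 5, k**2 + 7*k + 25/3).
Set up (k + 3)·f(k+1) − (k + 4)·f(k) − (k**2 + 7*k + 25/3) = 0.
Bound: deg f ≤ 2.
Solve for f: f(k) = k*(9*k + 16)/9 (degree 2 ≤ 2).
Get s_k = R·t_k = k*(-9*k - 16)/(3*(k + 3)) with R(k) = B(k−1)f(k)/C(k) = k*(k + 4)*(9*k + 16)/(3*(3*k**2 + 21*k + 25)).
Check: Δs_k = (-3*k**2 - 21*k - 25)/(k**2 + 7*k + 12). ✓
Σ_(k=2)^(6) t_k = s_(7) − s_(2) = -553/30 − (-68/15) = -139/10.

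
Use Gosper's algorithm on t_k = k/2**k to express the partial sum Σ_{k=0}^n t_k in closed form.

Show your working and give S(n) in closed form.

S(n) = (2**(n + 1) - n - 2)/2**n

Step 1: r(k) = (k + 1)/(2*k).
Normal form (A,B,C) = (1/2, 1, k).
Solve (1/2)·f(k+1) − (1)·f(k) = k.
From deg A=0, deg B=0, deg C=1: d=1.
Match coefficients ⇒ f(k) = -2*(k + 1).
Get s_k = R·t_k = 2**(1 - k)*(-k - 1) with R(k) = B(k−1)f(k)/C(k) = -2*(k + 1)/k.
Δs = k/2**k, as required.
s_(n+1) = (-n - 2)/2**n and s_(0) = -2, so S(n) = (2**(n + 1) - n - 2)/2**n.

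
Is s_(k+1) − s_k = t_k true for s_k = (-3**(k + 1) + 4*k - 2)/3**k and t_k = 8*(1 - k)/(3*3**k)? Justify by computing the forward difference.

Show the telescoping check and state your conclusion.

valid (s_(k+1) − s_k reduces to t_k)

s_(k+1) = (-9*3**k + 4*k + 2)/(3*3**k)
s_(k+1) − s_k = 8*(1 - k)/(3*3**k)
(s_(k+1) − s_k) − t_k = 0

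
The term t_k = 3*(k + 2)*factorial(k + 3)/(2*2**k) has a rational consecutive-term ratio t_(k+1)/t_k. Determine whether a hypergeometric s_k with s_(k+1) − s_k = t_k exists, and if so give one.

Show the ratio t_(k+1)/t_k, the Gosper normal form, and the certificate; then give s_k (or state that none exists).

t_(k+1)/t_k = (k + 3)*(k + 4)/(2*(k + 2)).
Factor: A=k/2 + 2; B=1; C=k + 2.
Key eq: (k/2 + 2)·f(k+1) = (1)·f(k) + (k + 2).
From deg A=1, deg B=0, deg C=1: d=0.
Coefficient equations give f(k) = 2.
R(k) = B(k−1)·f(k)/C(k) = 2/(k + 2); s_k = R·t_k = 3*factorial(k + 3)/2**k.
Δs = 3*(k + 2)*factorial(k + 3)/(2*2**k), as required.

s_k = 3*factorial(k + 3)/2**k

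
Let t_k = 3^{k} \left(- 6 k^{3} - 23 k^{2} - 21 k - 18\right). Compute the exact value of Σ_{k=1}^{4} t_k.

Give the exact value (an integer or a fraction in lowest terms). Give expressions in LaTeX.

t_(k+1)/t_k = 3*(6*k**3 + 41*k**2 + 85*k + 68)/(6*k**3 + 23*k**2 + 21*k + 18).
Normal form (A,B,C) = (3, 1, k**3 + 23*k**2/6 + 7*k/2 + 3).
Key eq: (3)·f(k+1) = (1)·f(k) + (k**3 + 23*k**2/6 + 7*k/2 + 3).
d = 3 from the (0,0,3) case.
Coefficient equations give f(k) = (3*k**3 - 2*k**2 + 3*k + 3)/6.
R(k) = B(k−1)·f(k)/C(k) = (3*k**3 - 2*k**2 + 3*k + 3)/((k + 3)*(6*k**2 + 5*k + 6)); s_k = R·t_k = 3**k*(-3*k**3 + 2*k**2 - 3*k - 3).
s_(k+1) − s_k = 3**k*(-6*k**3 - 23*k**2 - 21*k - 18) = t_k.
Σ_(k=1)^(4) t_k = s_(5) − s_(1) = -83349 − (-21) = -83328.

Σ = -83328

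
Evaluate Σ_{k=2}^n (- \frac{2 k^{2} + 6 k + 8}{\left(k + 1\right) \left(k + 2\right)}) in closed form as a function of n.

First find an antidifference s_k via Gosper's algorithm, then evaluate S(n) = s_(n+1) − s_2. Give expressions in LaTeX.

S(n) = \frac{2 \left(- 3 n^{2} - 5 n + 8\right)}{3 \left(n + 2\right)}

t_(k+1)/t_k = (k + 1)*(3*k + (k + 1)**2 + 7)/((k + 3)*(k**2 + 3*k + 4)).
Take A(k)=k + 1, B(k)=k + 3, C(k)=k**2 + 3*k + 4.
Need (k + 1)·f(k+1) − (k + 2)·f(k) = k**2 + 3*k + 4.
Bound: deg f ≤ 2.
A polynomial solution: f(k) = k*(k + 3).
Get s_k = R·t_k = -2*k*(k + 3)/(k + 1) with R(k) = B(k−1)f(k)/C(k) = k*(k + 2)*(k + 3)/(k**2 + 3*k + 4).
s_(k+1) − s_k = 2*(-k**2 - 3*k - 4)/(k**2 + 3*k + 2) = t_k.
s_(n+1) = 2*(-n**2 - 5*n - 4)/(n + 2) and s_(2) = -20/3, so S(n) = 2*(-3*n**2 - 5*n + 8)/(3*(n + 2)).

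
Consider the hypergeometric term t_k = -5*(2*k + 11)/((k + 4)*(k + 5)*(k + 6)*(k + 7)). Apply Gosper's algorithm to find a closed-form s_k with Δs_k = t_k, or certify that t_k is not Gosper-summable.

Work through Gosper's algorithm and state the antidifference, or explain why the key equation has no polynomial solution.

t_(k+1)/t_k = (k + 4)*(2*k + 13)/((k + 8)*(2*k + 11)).
Take A(k)=k + 4, B(k)=k + 8, C(k)=k + 11/2.
Key eq: (k + 4)·f(k+1) = (k + 7)·f(k) + (k + 11/2).
d = 3 from the (1,1,1) case.
Coefficient equations give f(k) = k*(k + 5)*(k + 10)/48.
Certificate R = B(k−1)f/C = k*(k + 5)*(k + 7)*(k + 10)/(24*(2*k + 11)) gives s_k = 5*k*(-k - 10)/(24*(k**2 + 10*k + 24)).
s_(k+1) − s_k = 5*(-2*k - 11)/(k**4 + 22*k**3 + 179*k**2 + 638*k + 840) = t_k.

s_k = 5*k*(-k - 10)/(24*(k**2 + 10*k + 24))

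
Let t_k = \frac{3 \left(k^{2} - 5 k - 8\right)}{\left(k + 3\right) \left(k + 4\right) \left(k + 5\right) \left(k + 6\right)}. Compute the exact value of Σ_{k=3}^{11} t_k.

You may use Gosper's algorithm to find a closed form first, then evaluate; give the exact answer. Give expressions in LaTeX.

The ratio is (k**3 - 21*k - 36)/(k**3 + 2*k**2 - 43*k - 56).
Factor: A=k + 3; B=k + 7; C=k**2 - 5*k - 8.
Set up (k + 3)·f(k+1) − (k + 6)·f(k) − (k**2 - 5*k - 8) = 0.
deg f ≤ 3 (via 1,1,2).
A polynomial solution: f(k) = -k*(k**2 + 102*k + 137)/90.
R(k) = B(k−1)·f(k)/C(k) = -k*(k + 6)*(k**2 + 102*k + 137)/(90*(k**2 - 5*k - 8)); s_k = R·t_k = k*(-k**2 - 102*k - 137)/(30*(k + 3)*(k + 4)*(k + 5)).
s_(k+1) − s_k = 3*(k**2 - 5*k - 8)/(k**4 + 18*k**3 + 119*k**2 + 342*k + 360) = t_k.
Telescoping: Σ = s_(12) − s_(3) = -301/2040 − (-113/840) = -31/2380.

Σ = -31/2380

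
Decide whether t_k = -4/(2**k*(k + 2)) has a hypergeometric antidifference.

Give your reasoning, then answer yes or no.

No. Not Gosper-summable.

Step 1: r(k) = (k + 2)/(2*(k + 3)).
Take A(k)=k/2 + 1, B(k)=k + 3, C(k)=1.
Set up (k/2 + 1)·f(k+1) − (k + 2)·f(k) − (1) = 0.
deg f ≤ -1 (via 1,1,0).
d = -1 < 0 ⇒ no nonzero polynomial f; not summable.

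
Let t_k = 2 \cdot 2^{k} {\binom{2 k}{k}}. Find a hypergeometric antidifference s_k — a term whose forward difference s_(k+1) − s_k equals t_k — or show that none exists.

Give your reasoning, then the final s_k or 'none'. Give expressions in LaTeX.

not Gosper-summable; s_k does not exist

t_(k+1)/t_k = 4*(2*k + 1)/(k + 1).
Normal form (A,B,C) = (8*k + 4, k + 1, 1).
Set up (8*k + 4)·f(k+1) − (k)·f(k) − (1) = 0.
Degrees (1,1,0) ⇒ d ≤ -1.
Bound -1 < 0, so the key equation has no polynomial solution.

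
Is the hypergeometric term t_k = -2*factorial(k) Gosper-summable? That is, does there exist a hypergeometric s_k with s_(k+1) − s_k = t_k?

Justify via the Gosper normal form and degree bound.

No — negative degree bound, so no certificate f.

The ratio is k + 1.
Normal form (A,B,C) = (k + 1, 1, 1).
f must satisfy (k + 1)·f(k+1) − (1)·f(k) = 1.
From deg A=1, deg B=0, deg C=0: d=-1.
Negative degree bound (-1): no f exists, t_k not Gosper-summable.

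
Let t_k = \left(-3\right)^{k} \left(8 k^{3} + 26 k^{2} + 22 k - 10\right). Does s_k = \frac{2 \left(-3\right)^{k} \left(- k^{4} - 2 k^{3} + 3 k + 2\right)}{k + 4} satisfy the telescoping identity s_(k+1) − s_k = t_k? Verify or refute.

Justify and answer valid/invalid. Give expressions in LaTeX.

Invalid: residual \frac{\left(-3\right)^{k + 1} \left(8 k^{4} + 60 k^{3} + 128 k^{2} + 76 k - 44\right)}{k^{2} + 9 k + 20} ≠ 0.

s_(k+1) = 2*(-3)**(k + 1)*(3*k - (k + 1)**4 - 2*(k + 1)**3 + 5)/(k + 5)
s_(k+1) − s_k = (-3)**k*(8*k**5 + 74*k**4 + 236*k**3 + 324*k**2 + 122*k - 68)/(k**2 + 9*k + 20)
(s_(k+1) − s_k) − t_k = (-3)**(k + 1)*(8*k**4 + 60*k**3 + 128*k**2 + 76*k - 44)/(k**2 + 9*k + 20)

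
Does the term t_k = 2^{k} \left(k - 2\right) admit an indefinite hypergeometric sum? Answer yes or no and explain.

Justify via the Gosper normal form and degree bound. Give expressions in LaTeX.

Yes. s_k = 2^{k} \left(k - 4\right).

The ratio is 2*(k - 1)/(k - 2).
Take A(k)=2, B(k)=1, C(k)=k - 2.
Set up (2)·f(k+1) − (1)·f(k) − (k - 2) = 0.
Bound: deg f ≤ 1.
Coefficient equations give f(k) = k - 4.
Certificate R = B(k−1)f/C = (k - 4)/(k - 2) gives s_k = 2**k*(k - 4).
s_(k+1) − s_k = 2**k*(k - 2) = t_k.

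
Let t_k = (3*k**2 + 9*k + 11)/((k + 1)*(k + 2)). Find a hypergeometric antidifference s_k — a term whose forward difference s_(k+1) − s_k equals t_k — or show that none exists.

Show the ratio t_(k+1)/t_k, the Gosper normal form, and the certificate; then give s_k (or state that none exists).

s_k = k*(3*k + 8)/(k + 1)

Ratio r(k) = (k + 1)*(9*k + 3*(k + 1)**2 + 20)/((k + 3)*(3*k**2 + 9*k + 11)).
Factor: A=k + 1; B=k + 3; C=k**2 + 3*k + 11/3.
Key eq: (k + 1)·f(k+1) = (k + 2)·f(k) + (k**2 + 3*k + 11/3).
d = 2 from the (1,1,2) case.
Solving with deg f ≤ 2: f(k) = k*(3*k + 8)/3.
So s_k = (B(k−1)f/C)·t_k = (k*(k + 2)*(3*k + 8)/(3*k**2 + 9*k + 11))·t_k = k*(3*k + 8)/(k + 1).
Verify: (3*k**2 + 9*k + 11)/(k**2 + 3*k + 2) matches t_k.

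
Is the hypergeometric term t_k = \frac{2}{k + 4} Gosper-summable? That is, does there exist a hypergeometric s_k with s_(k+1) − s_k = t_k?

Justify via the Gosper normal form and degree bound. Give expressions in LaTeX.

No — the linear system for f has no solution.

Ratio r(k) = (k + 4)/(k + 5).
Gosper form: A/B · C(k+1)/C(k) with A=k + 4, B=k + 5, C=1.
Solve (k + 4)·f(k+1) − (k + 4)·f(k) = 1.
d = 0 from the (1,1,0) case.
f = c0 ⇒ A·f(k+1) − B(k−1)·f(k) − C = -1. The system {-1 = 0} is inconsistent; no antidifference.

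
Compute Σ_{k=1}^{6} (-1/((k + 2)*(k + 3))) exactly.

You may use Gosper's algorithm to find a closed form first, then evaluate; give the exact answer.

Σ = -2/9

r(k) = (k + 2)/(k + 4) after simplifying.
Factor: A=k + 2; B=k + 4; C=1.
Solve (k + 2)·f(k+1) − (k + 3)·f(k) = 1.
From deg A=1, deg B=1, deg C=0: d=1.
Match coefficients ⇒ f(k) = k/2.
Get s_k = R·t_k = -k/(2*k + 4) with R(k) = B(k−1)f(k)/C(k) = k*(k + 3)/2.
s_(k+1) − s_k = -1/(k**2 + 5*k + 6) = t_k.
Σ_(k=1)^(6) t_k = s_(7) − s_(1) = -7/18 − (-1/6) = -2/9.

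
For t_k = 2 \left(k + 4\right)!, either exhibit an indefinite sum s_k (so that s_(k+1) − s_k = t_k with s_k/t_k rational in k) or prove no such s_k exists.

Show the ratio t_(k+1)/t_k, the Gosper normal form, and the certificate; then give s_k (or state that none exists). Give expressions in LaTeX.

no hypergeometric antidifference exists

Ratio r(k) = k + 5.
Take A(k)=k + 5, B(k)=1, C(k)=1.
Solve (k + 5)·f(k+1) − (1)·f(k) = 1.
deg f ≤ -1 (via 1,0,0).
d = -1 < 0 ⇒ no nonzero polynomial f; not summable.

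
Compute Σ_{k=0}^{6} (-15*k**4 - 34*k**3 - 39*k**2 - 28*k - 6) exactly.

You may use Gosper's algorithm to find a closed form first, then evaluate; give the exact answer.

Compute t_(k+1)/t_k: get (15*k**4 + 94*k**3 + 231*k**2 + 268*k + 122)/(15*k**4 + 34*k**3 + 39*k**2 + 28*k + 6).
A = 1, B = 1, C = k**4 + 34*k**3/15 + 13*k**2/5 + 28*k/15 + 2/5.
Set up (1)·f(k+1) − (1)·f(k) − (k**4 + 34*k**3/15 + 13*k**2/5 + 28*k/15 + 2/5) = 0.
From deg A=0, deg B=0, deg C=4: d=5.
Match coefficients ⇒ f(k) = k*(3*k**4 + k**3 + k**2 + 3*k - 2)/15.
Then R = B(k−1)f/C = k*(3*k**4 + k**3 + k**2 + 3*k - 2)/(15*k**4 + 34*k**3 + 39*k**2 + 28*k + 6), so s_k = R(k)·t_k = k*(-3*k**4 - k**3 - k**2 - 3*k + 2).
Verify: -15*k**4 - 34*k**3 - 39*k**2 - 28*k - 6 matches t_k.
Evaluate s at k=7 and k=0: -53298 and 0; difference -53298.

Σ = -53298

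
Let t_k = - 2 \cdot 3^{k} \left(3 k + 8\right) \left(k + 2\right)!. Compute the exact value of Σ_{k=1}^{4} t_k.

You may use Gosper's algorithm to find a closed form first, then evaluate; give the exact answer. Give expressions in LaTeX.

Σ = -2449404

r(k) = 3*(k + 3)*(3*k + 11)/(3*k + 8) after simplifying.
Factor: A=3*k + 9; B=1; C=k + 8/3.
Key eq: (3*k + 9)·f(k+1) = (1)·f(k) + (k + 8/3).
From deg A=1, deg B=0, deg C=1: d=0.
Coefficient equations give f(k) = 1/3.
Get s_k = R·t_k = -2*3**k*factorial(k + 2) with R(k) = B(k−1)f(k)/C(k) = 1/(3*k + 8).
Verify: -2*3**k*(3*k + 8)*factorial(k + 2) matches t_k.
Telescoping: Σ = s_(5) − s_(1) = -2449440 − (-36) = -2449404.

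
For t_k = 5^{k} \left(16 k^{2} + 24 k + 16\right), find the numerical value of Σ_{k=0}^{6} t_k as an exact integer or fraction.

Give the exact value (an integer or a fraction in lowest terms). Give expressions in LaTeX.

Σ = 13437496

t_(k+1)/t_k = 5*(2*k**2 + 7*k + 7)/(2*k**2 + 3*k + 2).
Normal form (A,B,C) = (5, 1, k**2 + 3*k/2 + 1).
Set up (5)·f(k+1) − (1)·f(k) − (k**2 + 3*k/2 + 1) = 0.
From deg A=0, deg B=0, deg C=2: d=2.
Solving with deg f ≤ 2: f(k) = (k**2 - k + 1)/4.
Then R = B(k−1)f/C = (k**2 - k + 1)/(2*(2*k**2 + 3*k + 2)), so s_k = R(k)·t_k = 4*5**k*(k**2 - k + 1).
Check: Δs_k = 5**k*(16*k**2 + 24*k + 16). ✓
Σ_(k=0)^(6) t_k = s_(7) − s_(0) = 13437500 − (4) = 13437496.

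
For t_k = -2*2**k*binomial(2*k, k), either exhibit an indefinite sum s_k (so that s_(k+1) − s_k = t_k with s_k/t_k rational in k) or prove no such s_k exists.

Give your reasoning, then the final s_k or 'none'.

Step 1: r(k) = 4*(2*k + 1)/(k + 1).
A = 8*k + 4, B = k + 1, C = 1.
Key eq: (8*k + 4)·f(k+1) = (k)·f(k) + (1).
Bound: deg f ≤ -1.
Negative degree bound (-1): no f exists, t_k not Gosper-summable.

none — t_k is not Gosper-summable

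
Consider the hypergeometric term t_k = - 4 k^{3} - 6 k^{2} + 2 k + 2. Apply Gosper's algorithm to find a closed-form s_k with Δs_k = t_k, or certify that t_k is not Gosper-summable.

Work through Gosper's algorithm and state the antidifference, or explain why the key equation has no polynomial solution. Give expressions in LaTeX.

t_(k+1)/t_k = (2*k**3 + 9*k**2 + 11*k + 3)/(2*k**3 + 3*k**2 - k - 1).
Gosper form: A/B · C(k+1)/C(k) with A=1, B=1, C=k**3 + 3*k**2/2 - k/2 - 1/2.
Need (1)·f(k+1) − (1)·f(k) = k**3 + 3*k**2/2 - k/2 - 1/2.
deg f ≤ 4 (via 0,0,3).
Solving with deg f ≤ 4: f(k) = k**2*(k**2 - 3)/4.
Then R = B(k−1)f/C = k**2*(k**2 - 3)/(2*(2*k + 1)*(k**2 + k - 1)), so s_k = R(k)·t_k = k**2*(3 - k**2).
Verify: -4*k**3 - 6*k**2 + 2*k + 2 matches t_k.

s_k = k^{2} \left(3 - k^{2}\right)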